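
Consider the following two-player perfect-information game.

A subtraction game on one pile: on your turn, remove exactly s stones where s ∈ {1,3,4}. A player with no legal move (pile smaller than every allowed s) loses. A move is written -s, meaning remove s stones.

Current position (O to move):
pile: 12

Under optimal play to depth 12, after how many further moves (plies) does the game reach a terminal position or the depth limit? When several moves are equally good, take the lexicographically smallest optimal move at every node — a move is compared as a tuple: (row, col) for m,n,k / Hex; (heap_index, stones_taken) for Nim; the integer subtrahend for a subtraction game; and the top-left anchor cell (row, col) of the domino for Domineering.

PV length from [12]: 7 plies

[12] O move#1: -1:-1/11, -3:+1/9*, -4:-1/8
[9] X move#2: -1:-1/8*, -3:-1/6, -4:-1/5
[8] O move#3: -1:+1/7*, -3:-1/5, -4:-1/4
[7] X move#4: -1:-1/6*, -3:-1/4, -4:-1/3
[6] O move#5: -1:-1/5, -3:-1/3, -4:+1/2*
[2] X move#6: -1:-1/1*
[1] O move#7: -1:+1/0*
[0] end (terminal -1, X#8); searched 12 to 12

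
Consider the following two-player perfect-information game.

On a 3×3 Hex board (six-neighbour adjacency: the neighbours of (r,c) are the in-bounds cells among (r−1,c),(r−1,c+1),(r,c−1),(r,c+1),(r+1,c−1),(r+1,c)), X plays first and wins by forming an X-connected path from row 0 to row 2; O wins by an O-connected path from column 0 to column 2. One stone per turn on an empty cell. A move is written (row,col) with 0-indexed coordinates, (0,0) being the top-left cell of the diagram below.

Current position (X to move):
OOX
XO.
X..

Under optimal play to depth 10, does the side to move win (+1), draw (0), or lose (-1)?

value(OOX/XO./X.., X) = +1

p1 X@[OOX/XO./X..]: (1,2)[OOX/XOX/X..]+1* (2,1)[OOX/XO./XX.]-1 (2,2)[OOX/XO./X.X]-1
p2 O@[OOX/XOX/X..]: (2,1)[OOX/XOX/XO.]-1* (2,2)[OOX/XOX/X.O]-1
p3 X@[OOX/XOX/XO.]: (2,2)[OOX/XOX/XOX]+1*
p4 O@[OOX/XOX/XOX] terminal -1; root [OOX/XO./X..] d10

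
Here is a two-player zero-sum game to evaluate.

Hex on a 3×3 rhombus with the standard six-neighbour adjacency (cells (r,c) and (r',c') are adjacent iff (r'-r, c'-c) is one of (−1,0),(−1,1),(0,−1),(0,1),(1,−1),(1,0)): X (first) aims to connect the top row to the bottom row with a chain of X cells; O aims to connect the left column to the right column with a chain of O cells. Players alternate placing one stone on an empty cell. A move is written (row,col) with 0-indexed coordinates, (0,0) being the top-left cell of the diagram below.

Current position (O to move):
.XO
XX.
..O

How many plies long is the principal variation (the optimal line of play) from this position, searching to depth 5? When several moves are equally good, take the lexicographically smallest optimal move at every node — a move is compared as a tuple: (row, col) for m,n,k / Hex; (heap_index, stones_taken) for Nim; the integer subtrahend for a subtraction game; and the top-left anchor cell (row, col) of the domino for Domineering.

PV length from [.XO/XX./..O]: 4 plies

p1 O@[.XO/XX./..O]: (0,0)[OXO/XX./..O]-1* (1,2)[.XO/XXO/..O]-1 (2,0)[.XO/XX./O.O]-1 (2,1)[.XO/XX./.OO]-1
p2 X@[OXO/XX./..O]: (1,2)[OXO/XXX/..O]+1* (2,0)[OXO/XX./X.O]+1 (2,1)[OXO/XX./.XO]+1
p3 O@[OXO/XXX/..O]: (2,0)[OXO/XXX/O.O]-1* (2,1)[OXO/XXX/.OO]-1
p4 X@[OXO/XXX/O.O]: (2,1)[OXO/XXX/OXO]+1*
p5 O@[OXO/XXX/OXO] terminal -1; root [.XO/XX./..O] d5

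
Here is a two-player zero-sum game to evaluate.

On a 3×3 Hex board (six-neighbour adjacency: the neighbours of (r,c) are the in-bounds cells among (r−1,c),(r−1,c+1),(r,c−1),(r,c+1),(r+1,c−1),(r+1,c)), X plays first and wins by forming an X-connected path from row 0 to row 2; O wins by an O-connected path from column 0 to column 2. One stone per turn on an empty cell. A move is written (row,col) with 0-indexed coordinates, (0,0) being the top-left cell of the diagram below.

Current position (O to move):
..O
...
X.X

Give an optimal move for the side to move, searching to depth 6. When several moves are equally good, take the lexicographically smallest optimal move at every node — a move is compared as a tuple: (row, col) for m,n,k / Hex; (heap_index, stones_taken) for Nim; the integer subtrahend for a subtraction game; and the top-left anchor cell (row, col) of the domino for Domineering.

O's best at [..O/.../X.X]: (0,1)

[..O/.../X.X] O move#1: (0,0):-1/O.O/.../X.X, (0,1):+1/.OO/.../X.X*, (1,0):+1/..O/O../X.X, (1,1):-1/..O/.O./X.X, (1,2):-1/..O/..O/X.X, (2,1):-1/..O/.../XOX
[.OO/.../X.X] X move#2: (0,0):-1/XOO/.../X.X*, (1,0):-1/.OO/X../X.X, (1,1):-1/.OO/.X./X.X, (1,2):-1/.OO/..X/X.X, (2,1):-1/.OO/.../XXX
[XOO/.../X.X] O move#3: (1,0):+1/XOO/O../X.X*, (1,1):-1/XOO/.O./X.X, (1,2):-1/XOO/..O/X.X, (2,1):-1/XOO/.../XOX
[XOO/O../X.X] end (terminal -1, X#4); searched ..O/.../X.X to 6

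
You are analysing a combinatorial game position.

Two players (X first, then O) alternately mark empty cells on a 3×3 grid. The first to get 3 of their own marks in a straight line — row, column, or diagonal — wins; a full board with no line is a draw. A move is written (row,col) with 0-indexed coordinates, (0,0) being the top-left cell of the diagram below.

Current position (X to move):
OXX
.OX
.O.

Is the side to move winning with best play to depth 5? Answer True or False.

X winning at [OXX/.OX/.O.]: True

ply 1, X at OXX/.OX/.O. | (1,0)=-1→OXX/XOX/.O.; (2,0)=-1→OXX/.OX/XO.; (2,2)=+1→OXX/.OX/.OX*
ply 2: OXX/.OX/.OX is terminal -1 (O); from OXX/.OX/.O. depth 5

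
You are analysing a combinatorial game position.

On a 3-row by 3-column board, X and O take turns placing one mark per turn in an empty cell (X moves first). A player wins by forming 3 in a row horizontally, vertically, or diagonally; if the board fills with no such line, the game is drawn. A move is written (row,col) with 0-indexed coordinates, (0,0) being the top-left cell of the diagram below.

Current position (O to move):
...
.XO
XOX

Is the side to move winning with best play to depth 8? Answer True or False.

O winning at [.../.XO/XOX]: False

p1 O@[.../.XO/XOX]: (0,0)[O../.XO/XOX]-1* (0,1)[.O./.XO/XOX]-1 (0,2)[..O/.XO/XOX]-1 (1,0)[.../OXO/XOX]-1
p2 X@[O../.XO/XOX]: (0,1)[OX./.XO/XOX]+0 (0,2)[O.X/.XO/XOX]+1* (1,0)[O../XXO/XOX]+0
p3 O@[O.X/.XO/XOX] terminal -1; root [.../.XO/XOX] d8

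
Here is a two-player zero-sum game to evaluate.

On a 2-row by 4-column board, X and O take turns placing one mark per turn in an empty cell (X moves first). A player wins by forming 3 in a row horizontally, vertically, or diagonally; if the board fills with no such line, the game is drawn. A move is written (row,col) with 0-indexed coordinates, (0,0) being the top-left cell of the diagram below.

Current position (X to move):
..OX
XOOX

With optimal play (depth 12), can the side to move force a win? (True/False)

X winning at [..OX/XOOX]: False

ply 1, X at ..OX/XOOX | (0,0)=+0→X.OX/XOOX*; (0,1)=+0→.XOX/XOOX
ply 2, O at X.OX/XOOX | (0,1)=+0→XOOX/XOOX*
ply 3: XOOX/XOOX is terminal +0 (X); from ..OX/XOOX depth 12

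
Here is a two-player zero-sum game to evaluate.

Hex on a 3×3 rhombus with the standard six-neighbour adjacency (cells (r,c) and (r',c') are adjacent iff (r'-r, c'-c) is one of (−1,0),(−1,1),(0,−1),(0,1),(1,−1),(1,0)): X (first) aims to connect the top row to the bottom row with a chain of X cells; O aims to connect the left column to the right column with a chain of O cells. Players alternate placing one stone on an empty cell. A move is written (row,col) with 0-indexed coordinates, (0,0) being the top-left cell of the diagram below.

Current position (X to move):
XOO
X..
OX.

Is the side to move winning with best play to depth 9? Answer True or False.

X winning at [XOO/X../OX.]: True

ply 1, X at XOO/X../OX. | (1,1)=+1→XOO/XX./OX.*; (1,2)=-1→XOO/X.X/OX.; (2,2)=-1→XOO/X../OXX
ply 2: XOO/XX./OX. is terminal -1 (O); from XOO/X../OX. depth 9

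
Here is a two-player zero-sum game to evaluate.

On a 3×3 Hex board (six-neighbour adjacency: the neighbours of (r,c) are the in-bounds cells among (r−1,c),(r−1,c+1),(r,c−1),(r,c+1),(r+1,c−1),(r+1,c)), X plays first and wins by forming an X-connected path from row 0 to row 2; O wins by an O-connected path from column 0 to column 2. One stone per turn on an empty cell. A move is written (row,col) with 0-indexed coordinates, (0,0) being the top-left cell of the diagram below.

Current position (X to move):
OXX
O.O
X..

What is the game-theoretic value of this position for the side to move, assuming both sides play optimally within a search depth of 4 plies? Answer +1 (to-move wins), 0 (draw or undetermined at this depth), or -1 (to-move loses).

ply 1, X at OXX/O.O/X.. | (1,1)=+1→OXX/OXO/X..*; (2,1)=-1→OXX/O.O/XX.; (2,2)=-1→OXX/O.O/X.X
ply 2: OXX/OXO/X.. is terminal -1 (O); from OXX/O.O/X.. depth 4

value(OXX/O.O/X.., X) = +1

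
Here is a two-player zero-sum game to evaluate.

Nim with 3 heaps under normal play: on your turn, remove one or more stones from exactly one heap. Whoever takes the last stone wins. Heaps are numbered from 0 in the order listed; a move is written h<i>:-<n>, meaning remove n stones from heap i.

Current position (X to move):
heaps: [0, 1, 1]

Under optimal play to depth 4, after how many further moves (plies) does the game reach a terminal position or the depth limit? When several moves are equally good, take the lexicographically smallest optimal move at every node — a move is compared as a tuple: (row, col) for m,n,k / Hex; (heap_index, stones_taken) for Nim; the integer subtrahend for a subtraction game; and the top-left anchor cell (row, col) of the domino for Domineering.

ply 1, X at (0,1,1) | h1:-1=-1→(0,0,1)*; h2:-1=-1→(0,1,0)
ply 2, O at (0,0,1) | h2:-1=+1→(0,0,0)*
ply 3: (0,0,0) is terminal -1 (X); from (0,1,1) depth 4

PV length from [(0,1,1)]: 2 plies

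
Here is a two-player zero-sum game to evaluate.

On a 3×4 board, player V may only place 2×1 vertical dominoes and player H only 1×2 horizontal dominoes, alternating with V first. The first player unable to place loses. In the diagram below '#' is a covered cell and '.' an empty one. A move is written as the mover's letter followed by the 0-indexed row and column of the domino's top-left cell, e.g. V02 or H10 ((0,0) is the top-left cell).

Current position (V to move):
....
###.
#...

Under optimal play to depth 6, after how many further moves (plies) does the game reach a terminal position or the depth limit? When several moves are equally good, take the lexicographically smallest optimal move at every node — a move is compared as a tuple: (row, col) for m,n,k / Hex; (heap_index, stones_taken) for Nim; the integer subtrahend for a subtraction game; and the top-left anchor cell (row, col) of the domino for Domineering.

p1 V@[..../###./#...]: V03[...#/####/#...]-1* V13[..../####/#..#]-1
p2 H@[...#/####/#...]: H00[##.#/####/#...]+1* H01[.###/####/#...]+1 H21[...#/####/###.]+1 H22[...#/####/#.##]+1
p3 V@[##.#/####/#...] terminal -1; root [..../###./#...] d6

PV length from [..../###./#...]: 2 plies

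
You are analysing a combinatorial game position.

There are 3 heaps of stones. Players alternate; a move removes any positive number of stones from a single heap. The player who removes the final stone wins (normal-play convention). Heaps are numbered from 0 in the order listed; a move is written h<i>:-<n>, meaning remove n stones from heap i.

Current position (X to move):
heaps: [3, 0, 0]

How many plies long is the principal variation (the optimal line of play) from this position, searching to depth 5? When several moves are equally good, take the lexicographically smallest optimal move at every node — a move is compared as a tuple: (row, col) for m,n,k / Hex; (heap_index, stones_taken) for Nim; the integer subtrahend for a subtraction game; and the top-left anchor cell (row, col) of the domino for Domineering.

ply 1, X at (3,0,0) | h0:-1=-1→(2,0,0); h0:-2=-1→(1,0,0); h0:-3=+1→(0,0,0)*
ply 2: (0,0,0) is terminal -1 (O); from (3,0,0) depth 5

PV length from [(3,0,0)]: 1 ply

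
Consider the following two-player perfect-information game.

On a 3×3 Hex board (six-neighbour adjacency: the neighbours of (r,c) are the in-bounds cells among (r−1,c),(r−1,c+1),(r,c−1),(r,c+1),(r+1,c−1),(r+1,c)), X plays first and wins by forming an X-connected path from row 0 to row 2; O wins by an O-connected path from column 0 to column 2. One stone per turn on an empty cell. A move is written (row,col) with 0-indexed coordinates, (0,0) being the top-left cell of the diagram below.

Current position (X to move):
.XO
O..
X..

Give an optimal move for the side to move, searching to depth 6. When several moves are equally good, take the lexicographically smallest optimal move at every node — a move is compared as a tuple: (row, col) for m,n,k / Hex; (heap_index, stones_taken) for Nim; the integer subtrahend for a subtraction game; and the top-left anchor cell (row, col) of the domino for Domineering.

X's best at [.XO/O../X..]: (1,1)

[.XO/O../X..] X move#1: (0,0):-1/XXO/O../X.., (1,1):+1/.XO/OX./X..*, (1,2):-1/.XO/O.X/X.., (2,1):-1/.XO/O../XX., (2,2):-1/.XO/O../X.X
[.XO/OX./X..] end (terminal -1, O#2); searched .XO/O../X.. to 6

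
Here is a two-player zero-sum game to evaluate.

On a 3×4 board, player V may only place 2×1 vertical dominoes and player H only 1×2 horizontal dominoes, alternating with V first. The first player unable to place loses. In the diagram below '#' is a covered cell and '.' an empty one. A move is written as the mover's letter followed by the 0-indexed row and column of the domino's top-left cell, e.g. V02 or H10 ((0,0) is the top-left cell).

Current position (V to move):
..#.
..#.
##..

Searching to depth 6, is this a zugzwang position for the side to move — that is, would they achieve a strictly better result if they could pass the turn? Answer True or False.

[..#./..#./##..] V move#1: V00:+1/#.#./#.#./##..*, V01:+1/.##./.##./##.., V03:-1/..##/..##/##.., V13:-1/..#./..##/##.#
[#.#./#.#./##..] H move#2: H22:-1/#.#./#.#./####*
[#.#./#.#./####] V move#3: V01:+1/###./###./####*, V03:+1/#.##/#.##/####
[###./###./####] end (terminal -1, H#4); searched ..#./..#./##.. to 6
suppose V passes — search the same position with H to move:
pass> [..#./..#./##..] H move#1: H00:+1/###./..#./##..*, H10:+1/..#./###./##.., H22:-1/..#./..#./####
pass> [###./..#./##..] V move#2: V03:-1/####/..##/##..*, V13:-1/###./..##/##.#
pass> [####/..##/##..] H move#3: H10:+1/####/####/##..*, H22:+1/####/..##/####
pass> [####/####/##..] end (terminal -1, V#4); searched ..#./..#./##.. to 6
for V: play +1, pass -1

zugzwang(..#./..#./##.., V) = False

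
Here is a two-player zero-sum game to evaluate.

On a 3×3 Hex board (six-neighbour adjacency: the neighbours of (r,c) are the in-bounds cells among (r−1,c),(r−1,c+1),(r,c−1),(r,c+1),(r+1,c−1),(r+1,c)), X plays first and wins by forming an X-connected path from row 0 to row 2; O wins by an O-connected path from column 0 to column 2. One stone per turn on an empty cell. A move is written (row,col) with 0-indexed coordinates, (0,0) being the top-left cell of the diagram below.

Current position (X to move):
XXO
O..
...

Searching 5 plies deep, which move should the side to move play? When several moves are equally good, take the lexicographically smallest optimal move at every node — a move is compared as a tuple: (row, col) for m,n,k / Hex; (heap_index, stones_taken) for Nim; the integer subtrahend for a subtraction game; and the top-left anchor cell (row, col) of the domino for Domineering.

X's best at [XXO/O../...]: (1,1)

ply 1, X at XXO/O../... | (1,1)=+1→XXO/OX./...*; (1,2)=-1→XXO/O.X/...; (2,0)=-1→XXO/O../X..; (2,1)=-1→XXO/O../.X.; (2,2)=-1→XXO/O../..X
ply 2, O at XXO/OX./... | (1,2)=-1→XXO/OXO/...*; (2,0)=-1→XXO/OX./O..; (2,1)=-1→XXO/OX./.O.; (2,2)=-1→XXO/OX./..O
ply 3, X at XXO/OXO/... | (2,0)=+1→XXO/OXO/X..*; (2,1)=+1→XXO/OXO/.X.; (2,2)=+1→XXO/OXO/..X
ply 4: XXO/OXO/X.. is terminal -1 (O); from XXO/O../... depth 5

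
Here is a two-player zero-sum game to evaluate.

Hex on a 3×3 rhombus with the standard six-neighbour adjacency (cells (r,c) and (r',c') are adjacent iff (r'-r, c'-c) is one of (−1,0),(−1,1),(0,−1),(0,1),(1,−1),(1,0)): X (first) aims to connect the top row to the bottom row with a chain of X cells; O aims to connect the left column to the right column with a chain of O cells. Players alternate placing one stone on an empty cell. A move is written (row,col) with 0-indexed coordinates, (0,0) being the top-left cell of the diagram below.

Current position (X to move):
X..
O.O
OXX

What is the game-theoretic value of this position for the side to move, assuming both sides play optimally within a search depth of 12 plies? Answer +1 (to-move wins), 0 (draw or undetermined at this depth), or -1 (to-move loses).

[X../O.O/OXX] X move#1: (0,1):-1/XX./O.O/OXX, (0,2):-1/X.X/O.O/OXX, (1,1):+1/X../OXO/OXX*
[X../OXO/OXX] O move#2: (0,1):-1/XO./OXO/OXX*, (0,2):-1/X.O/OXO/OXX
[XO./OXO/OXX] X move#3: (0,2):+1/XOX/OXO/OXX*
[XOX/OXO/OXX] end (terminal -1, O#4); searched X../O.O/OXX to 12

value(X../O.O/OXX, X) = +1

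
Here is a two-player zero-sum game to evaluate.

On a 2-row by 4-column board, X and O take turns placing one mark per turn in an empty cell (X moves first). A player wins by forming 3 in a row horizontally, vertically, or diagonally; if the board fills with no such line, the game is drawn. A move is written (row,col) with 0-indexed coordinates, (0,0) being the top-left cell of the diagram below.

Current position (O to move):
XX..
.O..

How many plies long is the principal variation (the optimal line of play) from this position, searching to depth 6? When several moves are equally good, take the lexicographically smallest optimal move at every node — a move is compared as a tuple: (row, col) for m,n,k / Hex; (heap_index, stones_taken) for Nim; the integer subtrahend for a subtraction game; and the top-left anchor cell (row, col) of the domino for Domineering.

p1 O@[XX../.O..]: (0,2)[XXO./.O..]+0* (0,3)[XX.O/.O..]-1 (1,0)[XX../OO..]-1 (1,2)[XX../.OO.]-1 (1,3)[XX../.O.O]-1
p2 X@[XXO./.O..]: (0,3)[XXOX/.O..]-1 (1,0)[XXO./XO..]+0* (1,2)[XXO./.OX.]+0 (1,3)[XXO./.O.X]+0
p3 O@[XXO./XO..]: (0,3)[XXOO/XO..]+0* (1,2)[XXO./XOO.]+0 (1,3)[XXO./XO.O]+0
p4 X@[XXOO/XO..]: (1,2)[XXOO/XOX.]+0* (1,3)[XXOO/XO.X]+0
p5 O@[XXOO/XOX.]: (1,3)[XXOO/XOXO]+0*
p6 X@[XXOO/XOXO] terminal +0; root [XX../.O..] d6

PV length from [XX../.O..]: 5 plies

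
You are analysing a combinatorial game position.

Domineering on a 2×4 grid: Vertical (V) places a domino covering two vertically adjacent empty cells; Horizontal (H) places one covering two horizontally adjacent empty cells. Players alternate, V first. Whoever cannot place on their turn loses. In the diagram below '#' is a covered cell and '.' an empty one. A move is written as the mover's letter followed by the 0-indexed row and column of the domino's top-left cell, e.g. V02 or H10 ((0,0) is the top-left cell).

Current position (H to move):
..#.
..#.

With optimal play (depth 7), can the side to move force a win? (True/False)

[..#./..#.] H move#1: H00:+1/###./..#.*, H10:+1/..#./###.
[###./..#.] V move#2: V03:-1/####/..##*
[####/..##] H move#3: H10:+1/####/####*
[####/####] end (terminal -1, V#4); searched ..#./..#. to 7

H winning at [..#./..#.]: True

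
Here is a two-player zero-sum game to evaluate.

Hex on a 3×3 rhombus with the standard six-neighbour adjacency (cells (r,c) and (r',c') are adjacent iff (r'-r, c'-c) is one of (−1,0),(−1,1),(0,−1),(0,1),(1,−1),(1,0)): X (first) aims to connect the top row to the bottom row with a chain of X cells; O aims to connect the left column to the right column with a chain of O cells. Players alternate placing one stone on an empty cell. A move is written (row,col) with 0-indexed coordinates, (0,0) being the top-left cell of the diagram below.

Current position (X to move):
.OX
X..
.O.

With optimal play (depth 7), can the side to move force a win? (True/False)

X winning at [.OX/X../.O.]: True

[.OX/X../.O.] X move#1: (0,0):-1/XOX/X../.O., (1,1):-1/.OX/XX./.O., (1,2):+1/.OX/X.X/.O.*, (2,0):+1/.OX/X../XO., (2,2):+1/.OX/X../.OX
[.OX/X.X/.O.] O move#2: (0,0):-1/OOX/X.X/.O.*, (1,1):-1/.OX/XOX/.O., (2,0):-1/.OX/X.X/OO., (2,2):-1/.OX/X.X/.OO
[OOX/X.X/.O.] X move#3: (1,1):+1/OOX/XXX/.O.*, (2,0):+1/OOX/X.X/XO., (2,2):+1/OOX/X.X/.OX
[OOX/XXX/.O.] O move#4: (2,0):-1/OOX/XXX/OO.*, (2,2):-1/OOX/XXX/.OO
[OOX/XXX/OO.] X move#5: (2,2):+1/OOX/XXX/OOX*
[OOX/XXX/OOX] end (terminal -1, O#6); searched .OX/X../.O. to 7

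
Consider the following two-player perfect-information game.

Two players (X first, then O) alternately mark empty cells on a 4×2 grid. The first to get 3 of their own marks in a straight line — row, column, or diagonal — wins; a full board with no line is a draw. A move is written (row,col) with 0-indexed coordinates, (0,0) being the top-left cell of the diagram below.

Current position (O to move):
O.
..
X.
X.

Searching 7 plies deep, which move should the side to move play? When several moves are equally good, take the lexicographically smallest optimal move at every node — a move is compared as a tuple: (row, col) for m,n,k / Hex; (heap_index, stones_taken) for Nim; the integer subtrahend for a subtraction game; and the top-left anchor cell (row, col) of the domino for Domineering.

O's best at [O./../X./X.]: (1,0)

p1 O@[O./../X./X.]: (0,1)[OO/../X./X.]-1 (1,0)[O./O./X./X.]+0* (1,1)[O./.O/X./X.]-1 (2,1)[O./../XO/X.]-1 (3,1)[O./../X./XO]-1
p2 X@[O./O./X./X.]: (0,1)[OX/O./X./X.]+0* (1,1)[O./OX/X./X.]+0 (2,1)[O./O./XX/X.]+0 (3,1)[O./O./X./XX]+0
p3 O@[OX/O./X./X.]: (1,1)[OX/OO/X./X.]+0* (2,1)[OX/O./XO/X.]+0 (3,1)[OX/O./X./XO]+0
p4 X@[OX/OO/X./X.]: (2,1)[OX/OO/XX/X.]+0* (3,1)[OX/OO/X./XX]+0
p5 O@[OX/OO/XX/X.]: (3,1)[OX/OO/XX/XO]+0*
p6 X@[OX/OO/XX/XO] terminal +0; root [O./../X./X.] d7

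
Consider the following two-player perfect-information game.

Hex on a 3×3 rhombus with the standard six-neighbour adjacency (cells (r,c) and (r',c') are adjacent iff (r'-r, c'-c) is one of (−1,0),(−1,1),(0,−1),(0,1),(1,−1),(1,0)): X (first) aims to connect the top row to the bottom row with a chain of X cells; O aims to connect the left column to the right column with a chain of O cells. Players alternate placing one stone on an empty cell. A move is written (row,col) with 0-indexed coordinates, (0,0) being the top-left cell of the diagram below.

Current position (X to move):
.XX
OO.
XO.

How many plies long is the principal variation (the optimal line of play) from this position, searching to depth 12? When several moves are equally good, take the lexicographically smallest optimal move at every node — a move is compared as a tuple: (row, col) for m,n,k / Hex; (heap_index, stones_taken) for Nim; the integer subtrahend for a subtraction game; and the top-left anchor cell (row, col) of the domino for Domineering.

[.XX/OO./XO.] X move#1: (0,0):-1/XXX/OO./XO.*, (1,2):-1/.XX/OOX/XO., (2,2):-1/.XX/OO./XOX
[XXX/OO./XO.] O move#2: (1,2):+1/XXX/OOO/XO.*, (2,2):+1/XXX/OO./XOO
[XXX/OOO/XO.] end (terminal -1, X#3); searched .XX/OO./XO. to 12

PV length from [.XX/OO./XO.]: 2 plies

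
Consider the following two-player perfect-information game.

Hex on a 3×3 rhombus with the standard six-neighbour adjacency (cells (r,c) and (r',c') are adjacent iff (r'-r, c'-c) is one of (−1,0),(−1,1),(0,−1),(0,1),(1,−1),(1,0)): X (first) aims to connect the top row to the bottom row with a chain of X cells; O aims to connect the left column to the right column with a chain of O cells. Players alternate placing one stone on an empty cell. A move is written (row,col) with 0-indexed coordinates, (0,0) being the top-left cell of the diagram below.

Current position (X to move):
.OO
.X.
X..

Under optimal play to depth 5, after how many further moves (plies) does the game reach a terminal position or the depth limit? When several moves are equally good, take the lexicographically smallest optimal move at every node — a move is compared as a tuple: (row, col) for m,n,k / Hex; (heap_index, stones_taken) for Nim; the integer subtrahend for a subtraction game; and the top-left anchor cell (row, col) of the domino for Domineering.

[.OO/.X./X..] X move#1: (0,0):-1/XOO/.X./X..*, (1,0):-1/.OO/XX./X.., (1,2):-1/.OO/.XX/X.., (2,1):-1/.OO/.X./XX., (2,2):-1/.OO/.X./X.X
[XOO/.X./X..] O move#2: (1,0):+1/XOO/OX./X..*, (1,2):-1/XOO/.XO/X.., (2,1):-1/XOO/.X./XO., (2,2):-1/XOO/.X./X.O
[XOO/OX./X..] end (terminal -1, X#3); searched .OO/.X./X.. to 5

PV length from [.OO/.X./X..]: 2 plies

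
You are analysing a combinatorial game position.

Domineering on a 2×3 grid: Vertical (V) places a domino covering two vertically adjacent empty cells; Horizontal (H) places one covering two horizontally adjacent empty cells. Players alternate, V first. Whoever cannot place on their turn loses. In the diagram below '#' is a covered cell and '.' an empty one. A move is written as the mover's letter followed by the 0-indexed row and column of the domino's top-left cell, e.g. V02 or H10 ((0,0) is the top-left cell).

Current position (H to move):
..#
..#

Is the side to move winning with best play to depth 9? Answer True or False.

H winning at [..#/..#]: True

[..#/..#] H move#1: H00:+1/###/..#*, H10:+1/..#/###
[###/..#] end (terminal -1, V#2); searched ..#/..# to 9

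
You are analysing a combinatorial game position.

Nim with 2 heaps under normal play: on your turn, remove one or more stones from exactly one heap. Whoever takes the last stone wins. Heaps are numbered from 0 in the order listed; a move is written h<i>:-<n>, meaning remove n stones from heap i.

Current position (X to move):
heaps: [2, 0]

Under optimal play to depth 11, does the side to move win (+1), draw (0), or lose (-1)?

ply 1, X at (2,0) | h0:-1=-1→(1,0); h0:-2=+1→(0,0)*
ply 2: (0,0) is terminal -1 (O); from (2,0) depth 11

value((2,0), X) = +1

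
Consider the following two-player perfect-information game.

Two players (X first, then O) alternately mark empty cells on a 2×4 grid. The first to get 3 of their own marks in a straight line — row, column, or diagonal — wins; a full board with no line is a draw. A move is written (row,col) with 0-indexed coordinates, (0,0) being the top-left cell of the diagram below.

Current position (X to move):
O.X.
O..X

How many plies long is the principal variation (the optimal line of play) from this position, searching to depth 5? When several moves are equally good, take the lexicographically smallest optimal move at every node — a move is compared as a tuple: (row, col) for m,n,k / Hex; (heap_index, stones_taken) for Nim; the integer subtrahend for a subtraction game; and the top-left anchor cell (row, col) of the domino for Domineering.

[O.X./O..X] X move#1: (0,1):+0/OXX./O..X*, (0,3):+0/O.XX/O..X, (1,1):+0/O.X./OX.X, (1,2):+0/O.X./O.XX
[OXX./O..X] O move#2: (0,3):+0/OXXO/O..X*, (1,1):-1/OXX./OO.X, (1,2):-1/OXX./O.OX
[OXXO/O..X] X move#3: (1,1):+0/OXXO/OX.X*, (1,2):+0/OXXO/O.XX
[OXXO/OX.X] O move#4: (1,2):+0/OXXO/OXOX*
[OXXO/OXOX] end (terminal +0, X#5); searched O.X./O..X to 5

PV length from [O.X./O..X]: 4 plies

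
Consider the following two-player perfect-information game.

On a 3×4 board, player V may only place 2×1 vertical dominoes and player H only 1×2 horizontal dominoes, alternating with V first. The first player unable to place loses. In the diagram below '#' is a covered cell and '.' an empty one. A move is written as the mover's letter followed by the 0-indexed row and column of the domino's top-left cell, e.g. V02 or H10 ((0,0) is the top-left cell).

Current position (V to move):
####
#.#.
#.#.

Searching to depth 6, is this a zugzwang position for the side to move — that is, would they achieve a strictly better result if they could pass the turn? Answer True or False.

ply 1, V at ####/#.#./#.#. | V11=+1→####/###./###.*; V13=+1→####/#.##/#.##
ply 2: ####/###./###. is terminal -1 (H); from ####/#.#./#.#. depth 6
if V skipped the turn, H would face:
~ ply 1: ####/#.#./#.#. is terminal -1 (H); from ####/#.#./#.#. depth 6
compare (V): move=+1 vs pass=+1

zugzwang(####/#.#./#.#., V) = False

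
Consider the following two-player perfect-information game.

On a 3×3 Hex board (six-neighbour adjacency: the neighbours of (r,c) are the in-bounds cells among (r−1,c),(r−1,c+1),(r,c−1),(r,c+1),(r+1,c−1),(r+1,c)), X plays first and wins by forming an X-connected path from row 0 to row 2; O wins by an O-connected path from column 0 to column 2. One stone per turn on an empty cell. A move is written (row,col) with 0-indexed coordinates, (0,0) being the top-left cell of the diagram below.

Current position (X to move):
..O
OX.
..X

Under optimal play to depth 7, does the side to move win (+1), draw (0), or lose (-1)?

ply 1, X at ..O/OX./..X | (0,0)=-1→X.O/OX./..X; (0,1)=+1→.XO/OX./..X*; (1,2)=-1→..O/OXX/..X; (2,0)=-1→..O/OX./X.X; (2,1)=-1→..O/OX./.XX
ply 2, O at .XO/OX./..X | (0,0)=-1→OXO/OX./..X*; (1,2)=-1→.XO/OXO/..X; (2,0)=-1→.XO/OX./O.X; (2,1)=-1→.XO/OX./.OX
ply 3, X at OXO/OX./..X | (1,2)=+1→OXO/OXX/..X*; (2,0)=+1→OXO/OX./X.X; (2,1)=+1→OXO/OX./.XX
ply 4: OXO/OXX/..X is terminal -1 (O); from ..O/OX./..X depth 7

value(..O/OX./..X, X) = +1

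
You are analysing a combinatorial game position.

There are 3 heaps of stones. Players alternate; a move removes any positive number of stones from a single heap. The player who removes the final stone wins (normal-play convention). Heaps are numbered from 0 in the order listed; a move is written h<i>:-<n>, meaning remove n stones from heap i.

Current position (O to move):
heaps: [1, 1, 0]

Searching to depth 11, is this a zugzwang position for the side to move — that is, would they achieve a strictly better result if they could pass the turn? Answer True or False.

zugzwang((1,1,0), O) = True

p1 O@[(1,1,0)]: h0:-1[(0,1,0)]-1* h1:-1[(1,0,0)]-1
p2 X@[(0,1,0)]: h1:-1[(0,0,0)]+1*
p3 O@[(0,0,0)] terminal -1; root [(1,1,0)] d11
pass branch (X moves first from the same position):
  | p1 X@[(1,1,0)]: h0:-1[(0,1,0)]-1* h1:-1[(1,0,0)]-1
  | p2 O@[(0,1,0)]: h1:-1[(0,0,0)]+1*
  | p3 X@[(0,0,0)] terminal -1; root [(1,1,0)] d11
O moving scores -1; O passing scores +1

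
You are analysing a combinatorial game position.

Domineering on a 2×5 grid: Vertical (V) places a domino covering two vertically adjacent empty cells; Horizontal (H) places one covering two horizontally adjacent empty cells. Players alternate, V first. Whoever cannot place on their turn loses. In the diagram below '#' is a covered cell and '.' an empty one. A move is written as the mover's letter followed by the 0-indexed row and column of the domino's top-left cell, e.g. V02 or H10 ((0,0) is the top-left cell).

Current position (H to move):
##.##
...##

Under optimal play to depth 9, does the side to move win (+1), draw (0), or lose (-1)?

ply 1, H at ##.##/...## | H10=-1→##.##/##.##; H11=+1→##.##/.####*
ply 2: ##.##/.#### is terminal -1 (V); from ##.##/...## depth 9

value(##.##/...##, H) = +1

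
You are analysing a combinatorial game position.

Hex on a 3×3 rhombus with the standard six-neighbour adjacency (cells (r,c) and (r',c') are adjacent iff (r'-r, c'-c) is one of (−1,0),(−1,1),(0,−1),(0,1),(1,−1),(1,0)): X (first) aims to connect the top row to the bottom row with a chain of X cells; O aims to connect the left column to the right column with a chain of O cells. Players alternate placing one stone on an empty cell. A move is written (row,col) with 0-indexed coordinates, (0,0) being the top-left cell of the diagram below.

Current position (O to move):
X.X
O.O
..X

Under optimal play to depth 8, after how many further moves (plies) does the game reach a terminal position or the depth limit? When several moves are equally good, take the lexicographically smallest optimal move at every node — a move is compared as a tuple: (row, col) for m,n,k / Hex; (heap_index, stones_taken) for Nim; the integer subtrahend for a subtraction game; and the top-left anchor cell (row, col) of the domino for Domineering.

ply 1, O at X.X/O.O/..X | (0,1)=-1→XOX/O.O/..X; (1,1)=+1→X.X/OOO/..X*; (2,0)=+1→X.X/O.O/O.X; (2,1)=+1→X.X/O.O/.OX
ply 2: X.X/OOO/..X is terminal -1 (X); from X.X/O.O/..X depth 8

PV length from [X.X/O.O/..X]: 1 ply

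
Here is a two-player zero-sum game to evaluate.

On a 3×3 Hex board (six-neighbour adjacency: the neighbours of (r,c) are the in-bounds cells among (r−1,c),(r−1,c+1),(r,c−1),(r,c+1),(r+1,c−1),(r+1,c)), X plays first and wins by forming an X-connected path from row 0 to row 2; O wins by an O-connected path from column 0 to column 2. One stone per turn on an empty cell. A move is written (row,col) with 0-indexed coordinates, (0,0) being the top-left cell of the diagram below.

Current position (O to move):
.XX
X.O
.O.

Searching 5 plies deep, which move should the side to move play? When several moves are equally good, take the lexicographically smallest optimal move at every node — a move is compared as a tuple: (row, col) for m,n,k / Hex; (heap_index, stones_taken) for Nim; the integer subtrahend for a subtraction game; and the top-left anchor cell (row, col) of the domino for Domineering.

O's best at [.XX/X.O/.O.]: (2,0)

ply 1, O at .XX/X.O/.O. | (0,0)=-1→OXX/X.O/.O.; (1,1)=-1→.XX/XOO/.O.; (2,0)=+1→.XX/X.O/OO.*; (2,2)=-1→.XX/X.O/.OO
ply 2: .XX/X.O/OO. is terminal -1 (X); from .XX/X.O/.O. depth 5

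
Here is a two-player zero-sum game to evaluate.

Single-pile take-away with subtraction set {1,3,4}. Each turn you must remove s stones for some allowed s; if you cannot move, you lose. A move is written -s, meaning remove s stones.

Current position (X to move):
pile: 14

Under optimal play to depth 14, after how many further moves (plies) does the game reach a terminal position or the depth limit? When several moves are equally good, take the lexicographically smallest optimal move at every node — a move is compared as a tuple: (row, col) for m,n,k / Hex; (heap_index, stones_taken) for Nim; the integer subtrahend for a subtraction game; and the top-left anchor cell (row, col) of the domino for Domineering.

p1 X@[14]: -1[13]-1* -3[11]-1 -4[10]-1
p2 O@[13]: -1[12]-1 -3[10]-1 -4[9]+1*
p3 X@[9]: -1[8]-1* -3[6]-1 -4[5]-1
p4 O@[8]: -1[7]+1* -3[5]-1 -4[4]-1
p5 X@[7]: -1[6]-1* -3[4]-1 -4[3]-1
p6 O@[6]: -1[5]-1 -3[3]-1 -4[2]+1*
p7 X@[2]: -1[1]-1*
p8 O@[1]: -1[0]+1*
p9 X@[0] terminal -1; root [14] d14

PV length from [14]: 8 plies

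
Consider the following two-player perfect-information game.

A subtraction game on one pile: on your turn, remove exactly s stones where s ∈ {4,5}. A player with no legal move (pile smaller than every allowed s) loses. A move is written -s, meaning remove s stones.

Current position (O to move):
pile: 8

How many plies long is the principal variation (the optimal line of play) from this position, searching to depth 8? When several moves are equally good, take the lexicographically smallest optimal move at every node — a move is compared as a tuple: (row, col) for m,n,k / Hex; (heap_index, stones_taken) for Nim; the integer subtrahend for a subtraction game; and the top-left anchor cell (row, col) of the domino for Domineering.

p1 O@[8]: -4[4]-1 -5[3]+1*
p2 X@[3] terminal -1; root [8] d8

PV length from [8]: 1 ply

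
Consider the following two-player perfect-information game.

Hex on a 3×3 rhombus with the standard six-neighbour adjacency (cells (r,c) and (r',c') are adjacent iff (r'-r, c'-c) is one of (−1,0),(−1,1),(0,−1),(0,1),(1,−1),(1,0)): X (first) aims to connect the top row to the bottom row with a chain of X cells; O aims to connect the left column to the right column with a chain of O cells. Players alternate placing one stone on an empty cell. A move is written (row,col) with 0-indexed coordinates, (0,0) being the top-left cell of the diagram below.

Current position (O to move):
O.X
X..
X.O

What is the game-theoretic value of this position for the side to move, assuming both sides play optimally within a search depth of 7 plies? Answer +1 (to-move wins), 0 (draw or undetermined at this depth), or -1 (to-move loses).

ply 1, O at O.X/X../X.O | (0,1)=-1→OOX/X../X.O*; (1,1)=-1→O.X/XO./X.O; (1,2)=-1→O.X/X.O/X.O; (2,1)=-1→O.X/X../XOO
ply 2, X at OOX/X../X.O | (1,1)=+1→OOX/XX./X.O*; (1,2)=+1→OOX/X.X/X.O; (2,1)=+1→OOX/X../XXO
ply 3: OOX/XX./X.O is terminal -1 (O); from O.X/X../X.O depth 7

value(O.X/X../X.O, O) = -1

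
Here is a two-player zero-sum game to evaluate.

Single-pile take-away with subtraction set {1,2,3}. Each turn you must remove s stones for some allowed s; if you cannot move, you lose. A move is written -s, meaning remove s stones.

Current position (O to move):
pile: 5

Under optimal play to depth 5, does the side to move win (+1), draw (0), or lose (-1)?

p1 O@[5]: -1[4]+1* -2[3]-1 -3[2]-1
p2 X@[4]: -1[3]-1* -2[2]-1 -3[1]-1
p3 O@[3]: -1[2]-1 -2[1]-1 -3[0]+1*
p4 X@[0] terminal -1; root [5] d5

value(5, O) = +1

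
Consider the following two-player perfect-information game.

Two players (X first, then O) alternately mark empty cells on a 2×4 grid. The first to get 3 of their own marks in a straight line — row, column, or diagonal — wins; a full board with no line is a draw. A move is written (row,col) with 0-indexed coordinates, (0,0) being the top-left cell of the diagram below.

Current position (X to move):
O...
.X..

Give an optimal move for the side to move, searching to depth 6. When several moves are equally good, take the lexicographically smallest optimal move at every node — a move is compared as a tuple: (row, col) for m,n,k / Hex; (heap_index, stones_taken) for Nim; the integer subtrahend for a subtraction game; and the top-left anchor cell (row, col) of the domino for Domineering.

p1 X@[O.../.X..]: (0,1)[OX../.X..]+0 (0,2)[O.X./.X..]+0 (0,3)[O..X/.X..]+0 (1,0)[O.../XX..]+0 (1,2)[O.../.XX.]+1* (1,3)[O.../.X.X]+0
p2 O@[O.../.XX.]: (0,1)[OO../.XX.]-1* (0,2)[O.O./.XX.]-1 (0,3)[O..O/.XX.]-1 (1,0)[O.../OXX.]-1 (1,3)[O.../.XXO]-1
p3 X@[OO../.XX.]: (0,2)[OOX./.XX.]+1* (0,3)[OO.X/.XX.]-1 (1,0)[OO../XXX.]+1 (1,3)[OO../.XXX]+1
p4 O@[OOX./.XX.]: (0,3)[OOXO/.XX.]-1* (1,0)[OOX./OXX.]-1 (1,3)[OOX./.XXO]-1
p5 X@[OOXO/.XX.]: (1,0)[OOXO/XXX.]+1* (1,3)[OOXO/.XXX]+1
p6 O@[OOXO/XXX.] terminal -1; root [O.../.X..] d6

X's best at [O.../.X..]: (1,2)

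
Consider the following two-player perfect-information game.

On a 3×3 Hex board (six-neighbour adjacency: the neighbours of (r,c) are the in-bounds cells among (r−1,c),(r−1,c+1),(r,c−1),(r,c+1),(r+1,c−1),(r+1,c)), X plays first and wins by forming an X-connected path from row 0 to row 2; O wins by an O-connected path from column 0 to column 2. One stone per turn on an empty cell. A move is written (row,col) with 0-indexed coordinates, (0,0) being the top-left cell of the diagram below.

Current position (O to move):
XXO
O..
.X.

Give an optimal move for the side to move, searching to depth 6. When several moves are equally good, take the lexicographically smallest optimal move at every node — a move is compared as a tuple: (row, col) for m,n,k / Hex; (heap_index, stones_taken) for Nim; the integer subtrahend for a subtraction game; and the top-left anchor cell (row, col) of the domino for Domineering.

ply 1, O at XXO/O../.X. | (1,1)=+1→XXO/OO./.X.*; (1,2)=-1→XXO/O.O/.X.; (2,0)=-1→XXO/O../OX.; (2,2)=-1→XXO/O../.XO
ply 2: XXO/OO./.X. is terminal -1 (X); from XXO/O../.X. depth 6

O's best at [XXO/O../.X.]: (1,1)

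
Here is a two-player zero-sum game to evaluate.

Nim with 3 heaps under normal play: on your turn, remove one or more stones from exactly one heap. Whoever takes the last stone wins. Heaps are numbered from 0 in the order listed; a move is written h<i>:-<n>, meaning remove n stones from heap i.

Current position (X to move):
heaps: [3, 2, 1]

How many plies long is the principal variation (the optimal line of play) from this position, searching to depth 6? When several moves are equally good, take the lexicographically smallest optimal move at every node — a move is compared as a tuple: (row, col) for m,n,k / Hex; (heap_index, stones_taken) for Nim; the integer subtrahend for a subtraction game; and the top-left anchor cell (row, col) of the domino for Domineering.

ply 1, X at (3,2,1) | h0:-1=-1→(2,2,1)*; h0:-2=-1→(1,2,1); h0:-3=-1→(0,2,1); h1:-1=-1→(3,1,1); h1:-2=-1→(3,0,1); h2:-1=-1→(3,2,0)
ply 2, O at (2,2,1) | h0:-1=-1→(1,2,1); h0:-2=-1→(0,2,1); h1:-1=-1→(2,1,1); h1:-2=-1→(2,0,1); h2:-1=+1→(2,2,0)*
ply 3, X at (2,2,0) | h0:-1=-1→(1,2,0)*; h0:-2=-1→(0,2,0); h1:-1=-1→(2,1,0); h1:-2=-1→(2,0,0)
ply 4, O at (1,2,0) | h0:-1=-1→(0,2,0); h1:-1=+1→(1,1,0)*; h1:-2=-1→(1,0,0)
ply 5, X at (1,1,0) | h0:-1=-1→(0,1,0)*; h1:-1=-1→(1,0,0)
ply 6, O at (0,1,0) | h1:-1=+1→(0,0,0)*
ply 7: (0,0,0) is terminal -1 (X); from (3,2,1) depth 6

PV length from [(3,2,1)]: 6 plies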